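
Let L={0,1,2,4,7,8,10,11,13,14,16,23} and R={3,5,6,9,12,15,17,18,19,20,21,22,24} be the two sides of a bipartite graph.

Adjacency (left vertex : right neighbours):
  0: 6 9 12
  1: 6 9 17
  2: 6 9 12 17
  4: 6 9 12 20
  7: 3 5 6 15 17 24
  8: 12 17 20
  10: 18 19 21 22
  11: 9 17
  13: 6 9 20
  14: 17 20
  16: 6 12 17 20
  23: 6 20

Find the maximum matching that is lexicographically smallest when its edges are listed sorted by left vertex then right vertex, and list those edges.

Lex-smallest maximum matching: {(0,6), (1,9), (2,12), (4,20), (7,3), (8,17), (10,18)}

|M| = 7 (so the lex-smallest maximum matching has 7 edges)
process left vertices in ascending order; for each, take the smallest-labelled available neighbour that still permits 7 edges overall, or leave it unmatched if none does
lex-smallest matching: {0-6, 1-9, 2-12, 4-20, 7-3, 8-17, 10-18}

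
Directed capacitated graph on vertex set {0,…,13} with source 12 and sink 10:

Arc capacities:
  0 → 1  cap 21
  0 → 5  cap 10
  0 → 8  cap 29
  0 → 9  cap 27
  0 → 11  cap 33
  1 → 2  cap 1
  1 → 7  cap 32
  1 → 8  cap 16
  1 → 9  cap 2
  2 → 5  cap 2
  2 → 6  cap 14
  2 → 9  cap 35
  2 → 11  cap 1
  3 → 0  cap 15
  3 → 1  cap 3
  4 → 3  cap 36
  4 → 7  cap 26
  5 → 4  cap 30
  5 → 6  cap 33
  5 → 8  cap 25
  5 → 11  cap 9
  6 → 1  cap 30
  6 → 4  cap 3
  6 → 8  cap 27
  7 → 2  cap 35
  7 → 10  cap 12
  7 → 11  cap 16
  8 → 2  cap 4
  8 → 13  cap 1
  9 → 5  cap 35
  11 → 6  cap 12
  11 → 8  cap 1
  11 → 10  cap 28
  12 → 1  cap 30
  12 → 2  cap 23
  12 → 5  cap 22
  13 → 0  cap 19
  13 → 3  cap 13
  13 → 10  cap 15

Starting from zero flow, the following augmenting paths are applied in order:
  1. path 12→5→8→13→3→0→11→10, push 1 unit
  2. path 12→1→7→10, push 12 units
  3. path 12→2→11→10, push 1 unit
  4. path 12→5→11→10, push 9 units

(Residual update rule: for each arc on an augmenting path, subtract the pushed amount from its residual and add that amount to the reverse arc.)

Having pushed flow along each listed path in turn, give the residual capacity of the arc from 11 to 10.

after path 1 (12→5→8→13→3→0→11→10, push 1): res(11,10)=27
after path 2 (12→1→7→10, push 12): res(11,10)=27
after path 3 (12→2→11→10, push 1): res(11,10)=26
after path 4 (12→5→11→10, push 9): res(11,10)=17

Residual capacity of (11,10): 17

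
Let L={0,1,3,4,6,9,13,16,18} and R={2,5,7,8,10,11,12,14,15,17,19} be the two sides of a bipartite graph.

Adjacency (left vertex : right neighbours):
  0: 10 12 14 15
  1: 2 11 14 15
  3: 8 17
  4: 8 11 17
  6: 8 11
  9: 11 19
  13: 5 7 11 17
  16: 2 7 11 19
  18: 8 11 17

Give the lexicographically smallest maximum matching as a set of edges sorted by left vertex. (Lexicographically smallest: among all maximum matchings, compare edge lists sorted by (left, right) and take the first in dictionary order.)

Lex-smallest maximum matching: {(0,10), (1,2), (3,8), (4,11), (9,19), (13,5), (16,7), (18,17)}

|M| = 8 (so the lex-smallest maximum matching has 8 edges)
process left vertices in ascending order; for each, take the smallest-labelled available neighbour that still permits 8 edges overall, or leave it unmatched if none does
lex-smallest matching: {0-10, 1-2, 3-8, 4-11, 9-19, 13-5, 16-7, 18-17}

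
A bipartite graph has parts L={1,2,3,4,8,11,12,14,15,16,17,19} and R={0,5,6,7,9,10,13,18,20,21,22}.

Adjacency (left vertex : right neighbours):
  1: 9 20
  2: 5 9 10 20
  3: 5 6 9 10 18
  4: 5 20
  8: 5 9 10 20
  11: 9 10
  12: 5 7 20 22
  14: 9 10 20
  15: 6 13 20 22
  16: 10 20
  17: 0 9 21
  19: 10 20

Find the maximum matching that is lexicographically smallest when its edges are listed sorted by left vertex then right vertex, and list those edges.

|M| = 8 (so the lex-smallest maximum matching has 8 edges)
process left vertices in ascending order; for each, take the smallest-labelled available neighbour that still permits 8 edges overall, or leave it unmatched if none does
lex-smallest matching: {1-9, 2-5, 3-6, 4-20, 8-10, 12-7, 15-13, 17-0}

Lex-smallest maximum matching: {(1,9), (2,5), (3,6), (4,20), (8,10), (12,7), (15,13), (17,0)}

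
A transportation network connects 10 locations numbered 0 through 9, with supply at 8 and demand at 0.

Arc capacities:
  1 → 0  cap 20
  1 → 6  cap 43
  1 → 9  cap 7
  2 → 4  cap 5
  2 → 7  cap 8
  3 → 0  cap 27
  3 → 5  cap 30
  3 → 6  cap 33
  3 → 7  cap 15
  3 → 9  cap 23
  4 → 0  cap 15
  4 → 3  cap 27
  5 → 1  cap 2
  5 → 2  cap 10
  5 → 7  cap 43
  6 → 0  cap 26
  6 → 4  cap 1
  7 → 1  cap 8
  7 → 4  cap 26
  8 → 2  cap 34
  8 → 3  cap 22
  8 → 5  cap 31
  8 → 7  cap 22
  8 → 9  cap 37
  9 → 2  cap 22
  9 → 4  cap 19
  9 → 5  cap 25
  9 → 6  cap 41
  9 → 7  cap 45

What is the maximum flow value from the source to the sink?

Maximum flow value: 78

augment #1: 8→3→0 bottleneck 22, total now 22
augment #2: 8→2→4→0 bottleneck 5, total now 27
augment #3: 8→5→1→0 bottleneck 2, total now 29
augment #4: 8→7→1→0 bottleneck 8, total now 37
augment #5: 8→7→4→0 bottleneck 10, total now 47
augment #6: 8→9→6→0 bottleneck 26, total now 73
augment #7: 8→7→4→3→0 bottleneck 4, total now 77
augment #8: 8→9→4→3→0 bottleneck 1, total now 78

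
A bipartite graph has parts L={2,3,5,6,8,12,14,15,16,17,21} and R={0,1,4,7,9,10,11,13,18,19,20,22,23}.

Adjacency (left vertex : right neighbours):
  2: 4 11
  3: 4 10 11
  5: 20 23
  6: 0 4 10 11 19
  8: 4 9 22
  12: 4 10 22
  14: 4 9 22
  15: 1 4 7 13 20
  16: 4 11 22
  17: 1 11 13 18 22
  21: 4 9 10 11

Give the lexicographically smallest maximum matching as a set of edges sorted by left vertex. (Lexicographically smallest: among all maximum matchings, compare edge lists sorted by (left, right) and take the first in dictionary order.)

Lex-smallest maximum matching: {(2,4), (3,10), (5,20), (6,0), (8,9), (12,22), (15,1), (16,11), (17,13)}

|M| = 9 (so the lex-smallest maximum matching has 9 edges)
process left vertices in ascending order; for each, take the smallest-labelled available neighbour that still permits 9 edges overall, or leave it unmatched if none does
lex-smallest matching: {2-4, 3-10, 5-20, 6-0, 8-9, 12-22, 15-1, 16-11, 17-13}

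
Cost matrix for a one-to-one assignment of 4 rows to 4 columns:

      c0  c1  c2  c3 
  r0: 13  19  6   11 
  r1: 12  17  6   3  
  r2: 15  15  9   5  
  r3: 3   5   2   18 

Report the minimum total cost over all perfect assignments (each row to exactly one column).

Minimum assignment cost: 27

optimal assignment: row0→col2 (cost 6), row1→col3 (cost 3), row2→col1 (cost 15), row3→col0 (cost 3)
total = 6 + 3 + 15 + 3 = 27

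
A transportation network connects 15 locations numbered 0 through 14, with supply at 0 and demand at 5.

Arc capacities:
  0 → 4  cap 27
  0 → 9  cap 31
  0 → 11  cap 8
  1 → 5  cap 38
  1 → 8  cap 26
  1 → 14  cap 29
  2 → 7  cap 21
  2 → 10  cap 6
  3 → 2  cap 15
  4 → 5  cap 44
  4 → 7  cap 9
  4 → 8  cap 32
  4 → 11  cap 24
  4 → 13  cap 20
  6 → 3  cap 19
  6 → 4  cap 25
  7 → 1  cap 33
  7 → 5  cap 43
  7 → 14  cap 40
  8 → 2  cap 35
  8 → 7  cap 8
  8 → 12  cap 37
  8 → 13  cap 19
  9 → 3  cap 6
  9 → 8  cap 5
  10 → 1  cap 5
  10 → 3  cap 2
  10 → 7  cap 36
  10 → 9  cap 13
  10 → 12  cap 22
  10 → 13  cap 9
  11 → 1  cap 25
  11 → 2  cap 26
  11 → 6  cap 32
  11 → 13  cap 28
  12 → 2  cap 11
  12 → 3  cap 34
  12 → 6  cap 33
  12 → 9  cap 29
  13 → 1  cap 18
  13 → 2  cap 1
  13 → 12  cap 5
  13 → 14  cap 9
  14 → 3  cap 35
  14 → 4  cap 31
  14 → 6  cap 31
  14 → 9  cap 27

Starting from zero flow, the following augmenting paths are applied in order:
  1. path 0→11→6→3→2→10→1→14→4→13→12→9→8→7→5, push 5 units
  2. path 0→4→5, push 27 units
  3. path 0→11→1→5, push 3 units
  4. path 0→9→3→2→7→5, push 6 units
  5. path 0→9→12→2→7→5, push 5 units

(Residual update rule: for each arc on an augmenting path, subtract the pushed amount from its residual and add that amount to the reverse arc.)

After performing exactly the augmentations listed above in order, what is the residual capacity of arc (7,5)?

Residual capacity of (7,5): 27

after path 1 (0→11→6→3→2→10→1→14→4→13→12→9→8→7→5, push 5): res(7,5)=38
after path 2 (0→4→5, push 27): res(7,5)=38
after path 3 (0→11→1→5, push 3): res(7,5)=38
after path 4 (0→9→3→2→7→5, push 6): res(7,5)=32
after path 5 (0→9→12→2→7→5, push 5): res(7,5)=27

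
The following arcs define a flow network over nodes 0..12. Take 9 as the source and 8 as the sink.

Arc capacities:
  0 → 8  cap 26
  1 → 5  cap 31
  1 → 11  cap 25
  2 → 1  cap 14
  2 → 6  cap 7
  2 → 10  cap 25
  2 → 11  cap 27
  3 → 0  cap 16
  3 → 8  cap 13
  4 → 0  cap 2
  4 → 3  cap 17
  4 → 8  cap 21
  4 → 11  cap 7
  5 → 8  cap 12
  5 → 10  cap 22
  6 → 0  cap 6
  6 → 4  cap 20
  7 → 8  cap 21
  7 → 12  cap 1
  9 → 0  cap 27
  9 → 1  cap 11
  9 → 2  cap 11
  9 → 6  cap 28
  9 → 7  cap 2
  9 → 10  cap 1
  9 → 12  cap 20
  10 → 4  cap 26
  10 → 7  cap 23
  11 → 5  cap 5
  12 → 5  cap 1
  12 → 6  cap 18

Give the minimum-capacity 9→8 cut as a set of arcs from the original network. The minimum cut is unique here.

Min-cut arcs: {(0,8), (6,4), (9,1), (9,2), (9,7), (9,10), (12,5)} (total capacity 72)

augment #1: 9→0→8 push 26
augment #2: 9→7→8 push 2
augment #3: 9→1→5→8 push 11
augment #4: 9→6→4→8 push 20
augment #5: 9→10→4→8 push 1
augment #6: 9→12→5→8 push 1
augment #7: 9→2→10→7→8 push 11
max flow = 72; residual-reachable set from 9 gives S-side
cut edges (S→T): {(0,8), (6,4), (9,1), (9,2), (9,7), (9,10), (12,5)} total cap 72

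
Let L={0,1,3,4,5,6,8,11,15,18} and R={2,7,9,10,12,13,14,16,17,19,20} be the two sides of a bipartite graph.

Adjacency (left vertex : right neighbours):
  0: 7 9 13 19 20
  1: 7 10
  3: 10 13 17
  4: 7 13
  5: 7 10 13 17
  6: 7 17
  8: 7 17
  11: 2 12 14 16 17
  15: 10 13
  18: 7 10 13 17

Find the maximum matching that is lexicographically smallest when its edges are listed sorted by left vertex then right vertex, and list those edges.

Lex-smallest maximum matching: {(0,9), (1,7), (3,10), (4,13), (5,17), (11,2)}

|M| = 6 (so the lex-smallest maximum matching has 6 edges)
process left vertices in ascending order; for each, take the smallest-labelled available neighbour that still permits 6 edges overall, or leave it unmatched if none does
lex-smallest matching: {0-9, 1-7, 3-10, 4-13, 5-17, 11-2}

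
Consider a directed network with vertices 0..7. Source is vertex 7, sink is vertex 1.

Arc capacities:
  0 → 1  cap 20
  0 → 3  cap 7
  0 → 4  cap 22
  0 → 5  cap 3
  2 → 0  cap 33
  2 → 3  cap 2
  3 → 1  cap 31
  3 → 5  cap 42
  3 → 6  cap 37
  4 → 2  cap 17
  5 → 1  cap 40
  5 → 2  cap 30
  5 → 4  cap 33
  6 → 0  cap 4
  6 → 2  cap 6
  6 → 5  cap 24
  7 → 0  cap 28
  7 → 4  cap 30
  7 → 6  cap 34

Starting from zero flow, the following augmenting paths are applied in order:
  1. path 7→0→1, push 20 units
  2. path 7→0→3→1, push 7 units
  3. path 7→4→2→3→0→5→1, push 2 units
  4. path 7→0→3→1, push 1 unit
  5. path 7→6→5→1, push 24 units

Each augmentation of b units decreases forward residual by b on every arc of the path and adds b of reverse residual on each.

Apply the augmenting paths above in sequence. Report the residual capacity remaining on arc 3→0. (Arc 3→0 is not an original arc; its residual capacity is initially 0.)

after path 1 (7→0→1, push 20): res(3,0)=0
after path 2 (7→0→3→1, push 7): res(3,0)=7
after path 3 (7→4→2→3→0→5→1, push 2): res(3,0)=5
after path 4 (7→0→3→1, push 1): res(3,0)=6
after path 5 (7→6→5→1, push 24): res(3,0)=6

Residual capacity of (3,0): 6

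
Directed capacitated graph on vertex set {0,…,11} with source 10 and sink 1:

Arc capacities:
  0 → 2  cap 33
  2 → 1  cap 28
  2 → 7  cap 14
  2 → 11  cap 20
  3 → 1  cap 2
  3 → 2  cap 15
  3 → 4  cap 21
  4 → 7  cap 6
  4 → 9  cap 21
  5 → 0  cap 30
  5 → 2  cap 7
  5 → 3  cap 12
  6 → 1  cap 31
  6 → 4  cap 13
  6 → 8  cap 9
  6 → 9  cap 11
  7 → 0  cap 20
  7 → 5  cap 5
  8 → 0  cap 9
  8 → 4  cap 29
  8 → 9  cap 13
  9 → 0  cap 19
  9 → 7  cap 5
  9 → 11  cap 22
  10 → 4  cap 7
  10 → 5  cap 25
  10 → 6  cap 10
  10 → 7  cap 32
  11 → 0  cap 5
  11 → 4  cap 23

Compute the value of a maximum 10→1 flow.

Maximum flow value: 40

augment #1: 10→6→1 bottleneck 10, total now 10
augment #2: 10→5→2→1 bottleneck 7, total now 17
augment #3: 10→5→3→1 bottleneck 2, total now 19
augment #4: 10→5→0→2→1 bottleneck 16, total now 35
augment #5: 10→7→0→2→1 bottleneck 5, total now 40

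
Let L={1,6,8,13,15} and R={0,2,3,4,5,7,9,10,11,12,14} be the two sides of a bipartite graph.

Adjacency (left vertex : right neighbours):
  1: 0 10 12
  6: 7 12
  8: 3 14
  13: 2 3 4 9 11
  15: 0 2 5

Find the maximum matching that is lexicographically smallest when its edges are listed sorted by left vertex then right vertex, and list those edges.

Lex-smallest maximum matching: {(1,0), (6,7), (8,3), (13,2), (15,5)}

|M| = 5 (so the lex-smallest maximum matching has 5 edges)
process left vertices in ascending order; for each, take the smallest-labelled available neighbour that still permits 5 edges overall, or leave it unmatched if none does
lex-smallest matching: {1-0, 6-7, 8-3, 13-2, 15-5}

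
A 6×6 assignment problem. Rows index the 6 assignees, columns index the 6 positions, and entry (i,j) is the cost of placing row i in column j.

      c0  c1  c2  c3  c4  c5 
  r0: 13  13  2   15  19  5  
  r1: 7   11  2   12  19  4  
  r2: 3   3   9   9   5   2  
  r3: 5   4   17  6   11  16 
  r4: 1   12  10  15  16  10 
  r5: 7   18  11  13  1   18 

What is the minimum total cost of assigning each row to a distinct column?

optimal assignment: row0→col2 (cost 2), row1→col5 (cost 4), row2→col1 (cost 3), row3→col3 (cost 6), row4→col0 (cost 1), row5→col4 (cost 1)
total = 2 + 4 + 3 + 6 + 1 + 1 = 17

Minimum assignment cost: 17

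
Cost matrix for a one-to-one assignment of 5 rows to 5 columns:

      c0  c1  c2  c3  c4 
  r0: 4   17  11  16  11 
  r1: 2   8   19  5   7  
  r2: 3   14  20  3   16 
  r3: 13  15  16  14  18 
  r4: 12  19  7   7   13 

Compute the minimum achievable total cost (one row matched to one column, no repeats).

optimal assignment: row0→col0 (cost 4), row1→col4 (cost 7), row2→col3 (cost 3), row3→col1 (cost 15), row4→col2 (cost 7)
total = 4 + 7 + 3 + 15 + 7 = 36

Minimum assignment cost: 36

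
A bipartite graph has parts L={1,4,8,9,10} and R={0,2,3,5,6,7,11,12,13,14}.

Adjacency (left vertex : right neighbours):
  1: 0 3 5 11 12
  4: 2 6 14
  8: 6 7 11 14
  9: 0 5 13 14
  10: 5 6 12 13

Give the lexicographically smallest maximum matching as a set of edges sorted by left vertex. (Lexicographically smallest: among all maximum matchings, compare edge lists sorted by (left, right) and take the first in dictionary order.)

|M| = 5 (so the lex-smallest maximum matching has 5 edges)
process left vertices in ascending order; for each, take the smallest-labelled available neighbour that still permits 5 edges overall, or leave it unmatched if none does
lex-smallest matching: {1-0, 4-2, 8-6, 9-5, 10-12}

Lex-smallest maximum matching: {(1,0), (4,2), (8,6), (9,5), (10,12)}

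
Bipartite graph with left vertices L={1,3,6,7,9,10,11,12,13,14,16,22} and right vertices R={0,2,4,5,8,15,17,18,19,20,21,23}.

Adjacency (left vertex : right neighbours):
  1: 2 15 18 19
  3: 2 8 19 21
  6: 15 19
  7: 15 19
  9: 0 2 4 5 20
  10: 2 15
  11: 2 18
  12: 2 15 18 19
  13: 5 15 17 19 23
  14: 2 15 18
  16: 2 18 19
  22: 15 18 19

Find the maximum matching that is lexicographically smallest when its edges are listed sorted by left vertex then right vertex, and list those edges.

Lex-smallest maximum matching: {(1,2), (3,8), (6,15), (7,19), (9,0), (11,18), (13,5)}

|M| = 7 (so the lex-smallest maximum matching has 7 edges)
process left vertices in ascending order; for each, take the smallest-labelled available neighbour that still permits 7 edges overall, or leave it unmatched if none does
lex-smallest matching: {1-2, 3-8, 6-15, 7-19, 9-0, 11-18, 13-5}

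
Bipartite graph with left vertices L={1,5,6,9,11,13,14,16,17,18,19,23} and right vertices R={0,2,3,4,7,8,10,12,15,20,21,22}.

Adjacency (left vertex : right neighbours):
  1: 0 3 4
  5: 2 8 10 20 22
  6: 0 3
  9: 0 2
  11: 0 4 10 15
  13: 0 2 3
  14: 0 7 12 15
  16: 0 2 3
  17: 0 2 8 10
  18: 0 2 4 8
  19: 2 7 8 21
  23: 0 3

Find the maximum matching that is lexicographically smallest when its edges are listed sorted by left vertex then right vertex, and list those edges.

Lex-smallest maximum matching: {(1,4), (5,20), (6,0), (9,2), (11,15), (13,3), (14,7), (17,10), (18,8), (19,21)}

|M| = 10 (so the lex-smallest maximum matching has 10 edges)
process left vertices in ascending order; for each, take the smallest-labelled available neighbour that still permits 10 edges overall, or leave it unmatched if none does
lex-smallest matching: {1-4, 5-20, 6-0, 9-2, 11-15, 13-3, 14-7, 17-10, 18-8, 19-21}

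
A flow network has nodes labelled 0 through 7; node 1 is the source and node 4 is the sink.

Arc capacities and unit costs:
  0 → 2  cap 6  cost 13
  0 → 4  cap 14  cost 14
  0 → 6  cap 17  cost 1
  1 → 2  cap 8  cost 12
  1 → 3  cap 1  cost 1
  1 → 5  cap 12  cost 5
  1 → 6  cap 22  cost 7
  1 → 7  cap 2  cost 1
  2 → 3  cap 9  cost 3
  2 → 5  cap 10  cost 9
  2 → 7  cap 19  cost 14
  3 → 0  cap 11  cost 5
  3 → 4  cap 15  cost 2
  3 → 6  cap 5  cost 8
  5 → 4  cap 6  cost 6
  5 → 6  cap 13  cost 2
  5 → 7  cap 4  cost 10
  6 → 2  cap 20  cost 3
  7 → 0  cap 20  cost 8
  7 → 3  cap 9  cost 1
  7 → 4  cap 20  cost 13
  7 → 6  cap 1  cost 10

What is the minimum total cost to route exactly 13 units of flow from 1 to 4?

shortest-cost path #1: 1→3→4 push 1 @ unit cost 3 (adds 3)
shortest-cost path #2: 1→7→3→4 push 2 @ unit cost 4 (adds 8)
shortest-cost path #3: 1→5→4 push 6 @ unit cost 11 (adds 66)
shortest-cost path #4: 1→6→2→3→4 push 4 @ unit cost 15 (adds 60)
total cost = 137

Minimum cost for 13 units: 137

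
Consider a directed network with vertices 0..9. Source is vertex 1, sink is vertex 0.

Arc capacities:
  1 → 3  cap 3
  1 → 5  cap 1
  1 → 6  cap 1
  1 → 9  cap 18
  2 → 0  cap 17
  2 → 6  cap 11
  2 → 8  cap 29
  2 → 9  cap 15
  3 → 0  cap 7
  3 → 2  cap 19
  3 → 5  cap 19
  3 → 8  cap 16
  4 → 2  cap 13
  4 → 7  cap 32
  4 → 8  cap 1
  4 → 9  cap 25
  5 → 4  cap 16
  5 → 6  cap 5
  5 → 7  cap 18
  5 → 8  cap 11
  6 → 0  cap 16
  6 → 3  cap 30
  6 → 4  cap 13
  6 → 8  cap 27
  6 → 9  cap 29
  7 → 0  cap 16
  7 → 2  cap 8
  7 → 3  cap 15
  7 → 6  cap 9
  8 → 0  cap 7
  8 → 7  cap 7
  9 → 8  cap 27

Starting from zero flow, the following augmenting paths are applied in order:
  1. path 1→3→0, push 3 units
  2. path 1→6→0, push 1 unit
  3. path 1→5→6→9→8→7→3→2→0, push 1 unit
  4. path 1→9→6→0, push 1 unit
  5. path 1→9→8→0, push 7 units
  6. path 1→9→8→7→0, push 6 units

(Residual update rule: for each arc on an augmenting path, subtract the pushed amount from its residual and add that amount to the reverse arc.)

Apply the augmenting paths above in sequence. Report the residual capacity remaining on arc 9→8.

after path 1 (1→3→0, push 3): res(9,8)=27
after path 2 (1→6→0, push 1): res(9,8)=27
after path 3 (1→5→6→9→8→7→3→2→0, push 1): res(9,8)=26
after path 4 (1→9→6→0, push 1): res(9,8)=26
after path 5 (1→9→8→0, push 7): res(9,8)=19
after path 6 (1→9→8→7→0, push 6): res(9,8)=13

Residual capacity of (9,8): 13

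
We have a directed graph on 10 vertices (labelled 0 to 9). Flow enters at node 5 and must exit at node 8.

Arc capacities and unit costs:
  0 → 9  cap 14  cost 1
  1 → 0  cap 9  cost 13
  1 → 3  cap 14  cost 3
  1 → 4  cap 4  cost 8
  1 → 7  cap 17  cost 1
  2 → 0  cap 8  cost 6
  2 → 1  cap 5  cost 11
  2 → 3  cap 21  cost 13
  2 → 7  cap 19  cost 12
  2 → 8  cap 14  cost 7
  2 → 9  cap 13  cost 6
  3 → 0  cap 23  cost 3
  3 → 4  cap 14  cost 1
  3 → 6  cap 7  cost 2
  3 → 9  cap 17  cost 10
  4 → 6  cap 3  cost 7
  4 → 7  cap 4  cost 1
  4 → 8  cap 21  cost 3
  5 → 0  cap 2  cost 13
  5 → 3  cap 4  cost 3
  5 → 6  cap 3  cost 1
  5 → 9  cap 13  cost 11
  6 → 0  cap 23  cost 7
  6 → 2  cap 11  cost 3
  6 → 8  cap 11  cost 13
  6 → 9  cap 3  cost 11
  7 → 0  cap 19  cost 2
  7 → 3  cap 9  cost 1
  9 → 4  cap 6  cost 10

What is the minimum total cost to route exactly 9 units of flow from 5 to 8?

shortest-cost path #1: 5→3→4→8 push 4 @ unit cost 7 (adds 28)
shortest-cost path #2: 5→6→2→8 push 3 @ unit cost 11 (adds 33)
shortest-cost path #3: 5→9→4→8 push 2 @ unit cost 24 (adds 48)
total cost = 109

Minimum cost for 9 units: 109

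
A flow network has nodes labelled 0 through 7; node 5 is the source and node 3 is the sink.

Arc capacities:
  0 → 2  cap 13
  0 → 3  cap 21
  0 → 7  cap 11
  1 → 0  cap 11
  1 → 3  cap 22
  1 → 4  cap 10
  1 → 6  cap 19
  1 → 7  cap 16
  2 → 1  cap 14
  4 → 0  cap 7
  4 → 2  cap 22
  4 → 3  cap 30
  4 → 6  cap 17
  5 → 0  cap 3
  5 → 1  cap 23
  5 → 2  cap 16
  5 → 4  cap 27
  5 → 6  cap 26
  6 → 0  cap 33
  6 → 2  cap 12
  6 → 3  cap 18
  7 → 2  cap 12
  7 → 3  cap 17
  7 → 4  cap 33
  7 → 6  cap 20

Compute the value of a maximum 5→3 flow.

Maximum flow value: 93

augment #1: 5→0→3 bottleneck 3, total now 3
augment #2: 5→1→3 bottleneck 22, total now 25
augment #3: 5→4→3 bottleneck 27, total now 52
augment #4: 5→6→3 bottleneck 18, total now 70
augment #5: 5→1→0→3 bottleneck 1, total now 71
augment #6: 5→6→0→3 bottleneck 8, total now 79
augment #7: 5→2→1→0→3 bottleneck 9, total now 88
augment #8: 5→2→1→4→3 bottleneck 3, total now 91
augment #9: 5→2→1→7→3 bottleneck 2, total now 93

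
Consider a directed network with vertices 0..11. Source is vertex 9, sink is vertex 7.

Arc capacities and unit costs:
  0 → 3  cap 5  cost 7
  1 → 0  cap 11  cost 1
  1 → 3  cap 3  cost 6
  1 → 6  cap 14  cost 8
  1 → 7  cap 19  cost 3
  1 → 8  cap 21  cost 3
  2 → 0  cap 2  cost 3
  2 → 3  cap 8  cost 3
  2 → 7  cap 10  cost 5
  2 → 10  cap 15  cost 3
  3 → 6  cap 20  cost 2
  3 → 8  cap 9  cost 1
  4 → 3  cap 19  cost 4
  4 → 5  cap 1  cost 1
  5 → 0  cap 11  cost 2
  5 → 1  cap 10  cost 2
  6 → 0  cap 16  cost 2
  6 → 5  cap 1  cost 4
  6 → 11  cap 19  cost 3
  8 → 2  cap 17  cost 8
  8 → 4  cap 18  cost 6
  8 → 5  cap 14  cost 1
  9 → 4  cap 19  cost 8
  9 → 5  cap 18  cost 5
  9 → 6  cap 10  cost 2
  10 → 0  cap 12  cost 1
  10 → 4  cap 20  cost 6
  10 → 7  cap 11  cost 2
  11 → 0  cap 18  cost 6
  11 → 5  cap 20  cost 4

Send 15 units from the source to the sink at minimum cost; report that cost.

shortest-cost path #1: 9→5→1→7 push 10 @ unit cost 10 (adds 100)
shortest-cost path #2: 9→6→0→3→8→2→7 push 5 @ unit cost 25 (adds 125)
total cost = 225

Minimum cost for 15 units: 225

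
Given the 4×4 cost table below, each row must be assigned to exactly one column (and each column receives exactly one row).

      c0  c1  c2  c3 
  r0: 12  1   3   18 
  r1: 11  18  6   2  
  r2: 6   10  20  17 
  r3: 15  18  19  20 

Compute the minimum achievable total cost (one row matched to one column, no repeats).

Minimum assignment cost: 28

optimal assignment: row0→col1 (cost 1), row1→col3 (cost 2), row2→col0 (cost 6), row3→col2 (cost 19)
total = 1 + 2 + 6 + 19 = 28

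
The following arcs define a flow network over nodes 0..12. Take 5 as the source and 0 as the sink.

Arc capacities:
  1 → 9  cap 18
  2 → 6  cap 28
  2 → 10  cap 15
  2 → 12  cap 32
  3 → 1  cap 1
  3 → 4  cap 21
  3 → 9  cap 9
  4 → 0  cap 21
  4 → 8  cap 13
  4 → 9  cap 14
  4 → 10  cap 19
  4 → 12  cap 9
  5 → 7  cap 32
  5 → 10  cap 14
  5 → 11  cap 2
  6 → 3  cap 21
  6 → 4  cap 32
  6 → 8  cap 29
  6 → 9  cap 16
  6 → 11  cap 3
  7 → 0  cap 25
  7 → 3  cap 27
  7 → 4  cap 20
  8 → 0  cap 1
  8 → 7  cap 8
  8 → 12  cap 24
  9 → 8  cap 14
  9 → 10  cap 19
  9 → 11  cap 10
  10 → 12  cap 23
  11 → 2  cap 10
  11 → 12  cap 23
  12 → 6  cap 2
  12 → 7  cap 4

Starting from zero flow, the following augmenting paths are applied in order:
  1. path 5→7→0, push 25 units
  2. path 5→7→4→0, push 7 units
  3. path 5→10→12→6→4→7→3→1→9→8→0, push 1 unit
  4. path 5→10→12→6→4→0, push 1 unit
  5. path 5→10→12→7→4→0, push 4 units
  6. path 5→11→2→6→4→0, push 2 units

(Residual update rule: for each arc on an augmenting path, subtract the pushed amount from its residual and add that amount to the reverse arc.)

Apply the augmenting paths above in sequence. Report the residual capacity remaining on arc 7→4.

Residual capacity of (7,4): 10

after path 1 (5→7→0, push 25): res(7,4)=20
after path 2 (5→7→4→0, push 7): res(7,4)=13
after path 3 (5→10→12→6→4→7→3→1→9→8→0, push 1): res(7,4)=14
after path 4 (5→10→12→6→4→0, push 1): res(7,4)=14
after path 5 (5→10→12→7→4→0, push 4): res(7,4)=10
after path 6 (5→11→2→6→4→0, push 2): res(7,4)=10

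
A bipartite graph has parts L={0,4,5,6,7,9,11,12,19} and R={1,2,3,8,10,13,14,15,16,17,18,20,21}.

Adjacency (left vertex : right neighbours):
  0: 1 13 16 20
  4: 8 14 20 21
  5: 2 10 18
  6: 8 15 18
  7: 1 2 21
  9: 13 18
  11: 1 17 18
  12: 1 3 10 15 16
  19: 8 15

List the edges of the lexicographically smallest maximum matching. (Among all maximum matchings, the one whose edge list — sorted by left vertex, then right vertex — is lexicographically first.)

|M| = 9 (so the lex-smallest maximum matching has 9 edges)
process left vertices in ascending order; for each, take the smallest-labelled available neighbour that still permits 9 edges overall, or leave it unmatched if none does
lex-smallest matching: {0-1, 4-8, 5-2, 6-18, 7-21, 9-13, 11-17, 12-3, 19-15}

Lex-smallest maximum matching: {(0,1), (4,8), (5,2), (6,18), (7,21), (9,13), (11,17), (12,3), (19,15)}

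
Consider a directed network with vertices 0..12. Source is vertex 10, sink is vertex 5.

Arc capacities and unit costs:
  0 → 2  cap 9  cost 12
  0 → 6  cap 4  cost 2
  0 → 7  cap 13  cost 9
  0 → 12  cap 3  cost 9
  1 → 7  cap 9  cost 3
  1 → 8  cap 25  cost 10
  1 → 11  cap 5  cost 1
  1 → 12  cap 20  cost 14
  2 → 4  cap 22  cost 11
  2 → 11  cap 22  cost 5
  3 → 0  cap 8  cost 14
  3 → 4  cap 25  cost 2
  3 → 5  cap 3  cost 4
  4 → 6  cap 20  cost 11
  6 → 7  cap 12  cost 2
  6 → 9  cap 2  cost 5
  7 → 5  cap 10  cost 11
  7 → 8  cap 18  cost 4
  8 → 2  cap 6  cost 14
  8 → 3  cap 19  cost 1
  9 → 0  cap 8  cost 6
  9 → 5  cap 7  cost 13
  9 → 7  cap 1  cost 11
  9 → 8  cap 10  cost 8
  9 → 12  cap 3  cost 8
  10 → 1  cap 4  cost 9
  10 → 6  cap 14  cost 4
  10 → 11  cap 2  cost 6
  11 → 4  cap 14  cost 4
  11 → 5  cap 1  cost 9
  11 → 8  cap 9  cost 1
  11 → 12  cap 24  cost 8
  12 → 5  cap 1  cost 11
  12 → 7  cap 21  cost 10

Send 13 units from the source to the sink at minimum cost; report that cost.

shortest-cost path #1: 10→11→8→3→5 push 2 @ unit cost 12 (adds 24)
shortest-cost path #2: 10→6→7→8→3→5 push 1 @ unit cost 15 (adds 15)
shortest-cost path #3: 10→6→7→5 push 10 @ unit cost 17 (adds 170)
total cost = 209

Minimum cost for 13 units: 209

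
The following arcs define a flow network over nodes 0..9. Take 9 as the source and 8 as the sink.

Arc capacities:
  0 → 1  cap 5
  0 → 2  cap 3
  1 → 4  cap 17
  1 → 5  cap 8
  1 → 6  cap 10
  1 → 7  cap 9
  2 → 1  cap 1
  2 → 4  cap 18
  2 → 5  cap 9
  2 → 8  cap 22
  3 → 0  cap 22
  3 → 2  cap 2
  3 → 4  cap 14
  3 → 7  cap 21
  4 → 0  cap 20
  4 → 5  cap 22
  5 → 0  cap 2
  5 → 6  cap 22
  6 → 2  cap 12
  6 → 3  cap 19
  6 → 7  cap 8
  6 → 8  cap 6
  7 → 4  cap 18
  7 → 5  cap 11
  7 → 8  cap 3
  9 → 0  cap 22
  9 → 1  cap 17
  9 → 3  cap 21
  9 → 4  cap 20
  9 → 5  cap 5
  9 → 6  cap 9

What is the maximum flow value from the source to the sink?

Maximum flow value: 26

augment #1: 9→6→8 bottleneck 6, total now 6
augment #2: 9→0→2→8 bottleneck 3, total now 9
augment #3: 9→1→7→8 bottleneck 3, total now 12
augment #4: 9→3→2→8 bottleneck 2, total now 14
augment #5: 9→6→2→8 bottleneck 3, total now 17
augment #6: 9→1→6→2→8 bottleneck 9, total now 26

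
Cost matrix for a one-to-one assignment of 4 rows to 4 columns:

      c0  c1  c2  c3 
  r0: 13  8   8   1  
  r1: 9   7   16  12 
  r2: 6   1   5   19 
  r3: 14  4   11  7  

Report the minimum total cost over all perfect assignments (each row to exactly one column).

Minimum assignment cost: 19

optimal assignment: row0→col3 (cost 1), row1→col0 (cost 9), row2→col2 (cost 5), row3→col1 (cost 4)
total = 1 + 9 + 5 + 4 = 19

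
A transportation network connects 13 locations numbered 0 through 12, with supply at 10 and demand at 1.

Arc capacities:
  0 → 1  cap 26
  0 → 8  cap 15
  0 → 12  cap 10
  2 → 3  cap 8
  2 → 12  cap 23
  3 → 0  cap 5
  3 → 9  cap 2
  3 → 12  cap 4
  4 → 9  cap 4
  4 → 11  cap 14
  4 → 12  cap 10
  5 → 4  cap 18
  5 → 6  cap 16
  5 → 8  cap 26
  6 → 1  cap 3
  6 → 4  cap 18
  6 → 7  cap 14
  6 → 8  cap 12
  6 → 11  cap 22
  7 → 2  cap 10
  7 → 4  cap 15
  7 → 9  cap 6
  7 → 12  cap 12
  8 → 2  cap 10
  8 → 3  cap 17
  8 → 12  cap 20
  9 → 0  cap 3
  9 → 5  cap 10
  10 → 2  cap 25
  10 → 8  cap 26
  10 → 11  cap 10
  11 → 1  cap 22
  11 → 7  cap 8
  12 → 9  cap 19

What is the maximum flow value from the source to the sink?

Maximum flow value: 28

augment #1: 10→11→1 bottleneck 10, total now 10
augment #2: 10→2→3→0→1 bottleneck 5, total now 15
augment #3: 10→2→3→9→0→1 bottleneck 2, total now 17
augment #4: 10→2→12→9→0→1 bottleneck 1, total now 18
augment #5: 10→2→12→9→5→6→1 bottleneck 3, total now 21
augment #6: 10→2→12→9→5→4→11→1 bottleneck 7, total now 28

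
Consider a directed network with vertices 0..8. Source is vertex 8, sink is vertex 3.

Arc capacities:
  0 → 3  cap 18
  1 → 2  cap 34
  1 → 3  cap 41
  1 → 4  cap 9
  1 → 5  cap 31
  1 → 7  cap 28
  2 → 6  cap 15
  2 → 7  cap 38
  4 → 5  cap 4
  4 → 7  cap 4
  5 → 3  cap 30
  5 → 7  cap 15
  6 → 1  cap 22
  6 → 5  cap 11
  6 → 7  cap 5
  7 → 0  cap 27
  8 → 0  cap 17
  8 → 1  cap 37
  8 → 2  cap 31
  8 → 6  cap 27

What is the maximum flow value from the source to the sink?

augment #1: 8→0→3 bottleneck 17, total now 17
augment #2: 8→1→3 bottleneck 37, total now 54
augment #3: 8→6→1→3 bottleneck 4, total now 58
augment #4: 8→6→5→3 bottleneck 11, total now 69
augment #5: 8→2→7→0→3 bottleneck 1, total now 70
augment #6: 8→6→1→5→3 bottleneck 12, total now 82
augment #7: 8→2→6→1→5→3 bottleneck 6, total now 88

Maximum flow value: 88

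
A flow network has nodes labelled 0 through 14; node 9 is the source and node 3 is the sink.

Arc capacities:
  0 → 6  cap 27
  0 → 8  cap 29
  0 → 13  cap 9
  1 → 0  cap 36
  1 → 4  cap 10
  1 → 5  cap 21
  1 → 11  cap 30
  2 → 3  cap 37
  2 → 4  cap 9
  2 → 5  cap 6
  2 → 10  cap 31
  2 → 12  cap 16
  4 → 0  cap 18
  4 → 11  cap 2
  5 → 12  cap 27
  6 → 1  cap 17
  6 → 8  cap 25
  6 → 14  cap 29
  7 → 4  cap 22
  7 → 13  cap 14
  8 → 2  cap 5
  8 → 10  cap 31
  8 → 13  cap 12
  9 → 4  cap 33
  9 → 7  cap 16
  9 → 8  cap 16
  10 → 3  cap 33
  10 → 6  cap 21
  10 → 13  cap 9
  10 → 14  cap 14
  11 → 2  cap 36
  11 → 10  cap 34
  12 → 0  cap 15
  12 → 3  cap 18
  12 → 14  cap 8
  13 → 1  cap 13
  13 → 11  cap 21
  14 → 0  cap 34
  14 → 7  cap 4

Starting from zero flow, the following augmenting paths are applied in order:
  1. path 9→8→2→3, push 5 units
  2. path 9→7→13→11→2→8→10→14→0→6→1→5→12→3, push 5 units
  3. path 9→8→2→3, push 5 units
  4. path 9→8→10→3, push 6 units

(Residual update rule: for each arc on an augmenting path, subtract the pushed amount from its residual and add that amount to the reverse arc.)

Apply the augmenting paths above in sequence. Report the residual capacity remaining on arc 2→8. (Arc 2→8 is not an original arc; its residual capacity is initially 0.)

Residual capacity of (2,8): 5

after path 1 (9→8→2→3, push 5): res(2,8)=5
after path 2 (9→7→13→11→2→8→10→14→0→6→1→5→12→3, push 5): res(2,8)=0
after path 3 (9→8→2→3, push 5): res(2,8)=5
after path 4 (9→8→10→3, push 6): res(2,8)=5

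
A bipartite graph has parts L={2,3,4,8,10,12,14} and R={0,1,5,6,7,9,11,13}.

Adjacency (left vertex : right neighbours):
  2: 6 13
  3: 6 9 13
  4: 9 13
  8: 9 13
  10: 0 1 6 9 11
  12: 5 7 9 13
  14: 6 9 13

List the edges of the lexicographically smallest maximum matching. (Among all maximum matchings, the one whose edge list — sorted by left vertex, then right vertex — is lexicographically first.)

|M| = 5 (so the lex-smallest maximum matching has 5 edges)
process left vertices in ascending order; for each, take the smallest-labelled available neighbour that still permits 5 edges overall, or leave it unmatched if none does
lex-smallest matching: {2-6, 3-9, 4-13, 10-0, 12-5}

Lex-smallest maximum matching: {(2,6), (3,9), (4,13), (10,0), (12,5)}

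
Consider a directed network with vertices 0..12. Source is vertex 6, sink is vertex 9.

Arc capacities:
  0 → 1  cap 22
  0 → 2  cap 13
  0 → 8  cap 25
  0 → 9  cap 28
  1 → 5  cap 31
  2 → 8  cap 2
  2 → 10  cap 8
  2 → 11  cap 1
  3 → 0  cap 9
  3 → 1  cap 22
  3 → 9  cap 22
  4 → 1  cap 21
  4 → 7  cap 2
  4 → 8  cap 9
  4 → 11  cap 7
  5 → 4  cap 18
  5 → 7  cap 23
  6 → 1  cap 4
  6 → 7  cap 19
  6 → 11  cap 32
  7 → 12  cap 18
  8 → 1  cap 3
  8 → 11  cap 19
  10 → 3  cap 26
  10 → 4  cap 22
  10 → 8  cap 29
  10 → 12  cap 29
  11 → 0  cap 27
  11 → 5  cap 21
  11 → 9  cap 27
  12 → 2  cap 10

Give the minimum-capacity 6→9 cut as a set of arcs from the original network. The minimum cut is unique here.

augment #1: 6→11→9 push 27
augment #2: 6→11→0→9 push 5
augment #3: 6→1→5→4→11→0→9 push 4
augment #4: 6→7→12→2→10→3→9 push 8
augment #5: 6→7→12→2→11→0→9 push 1
augment #6: 6→7→12→2→8→11→0→9 push 1
max flow = 46; residual-reachable set from 6 gives S-side
cut edges (S→T): {(6,1), (6,11), (12,2)} total cap 46

Min-cut arcs: {(6,1), (6,11), (12,2)} (total capacity 46)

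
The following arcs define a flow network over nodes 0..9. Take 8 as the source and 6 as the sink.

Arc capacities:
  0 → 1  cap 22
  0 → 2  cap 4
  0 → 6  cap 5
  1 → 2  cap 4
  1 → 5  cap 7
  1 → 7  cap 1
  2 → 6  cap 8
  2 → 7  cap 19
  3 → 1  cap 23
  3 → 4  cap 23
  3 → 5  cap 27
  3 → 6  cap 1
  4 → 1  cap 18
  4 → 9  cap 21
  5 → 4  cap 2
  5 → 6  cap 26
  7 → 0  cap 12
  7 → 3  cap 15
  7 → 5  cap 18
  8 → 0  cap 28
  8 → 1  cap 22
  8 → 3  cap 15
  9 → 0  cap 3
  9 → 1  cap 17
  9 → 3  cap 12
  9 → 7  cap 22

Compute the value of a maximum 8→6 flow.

Maximum flow value: 36

augment #1: 8→0→6 bottleneck 5, total now 5
augment #2: 8→3→6 bottleneck 1, total now 6
augment #3: 8→0→2→6 bottleneck 4, total now 10
augment #4: 8→1→2→6 bottleneck 4, total now 14
augment #5: 8→1→5→6 bottleneck 7, total now 21
augment #6: 8→3→5→6 bottleneck 14, total now 35
augment #7: 8→1→7→5→6 bottleneck 1, total now 36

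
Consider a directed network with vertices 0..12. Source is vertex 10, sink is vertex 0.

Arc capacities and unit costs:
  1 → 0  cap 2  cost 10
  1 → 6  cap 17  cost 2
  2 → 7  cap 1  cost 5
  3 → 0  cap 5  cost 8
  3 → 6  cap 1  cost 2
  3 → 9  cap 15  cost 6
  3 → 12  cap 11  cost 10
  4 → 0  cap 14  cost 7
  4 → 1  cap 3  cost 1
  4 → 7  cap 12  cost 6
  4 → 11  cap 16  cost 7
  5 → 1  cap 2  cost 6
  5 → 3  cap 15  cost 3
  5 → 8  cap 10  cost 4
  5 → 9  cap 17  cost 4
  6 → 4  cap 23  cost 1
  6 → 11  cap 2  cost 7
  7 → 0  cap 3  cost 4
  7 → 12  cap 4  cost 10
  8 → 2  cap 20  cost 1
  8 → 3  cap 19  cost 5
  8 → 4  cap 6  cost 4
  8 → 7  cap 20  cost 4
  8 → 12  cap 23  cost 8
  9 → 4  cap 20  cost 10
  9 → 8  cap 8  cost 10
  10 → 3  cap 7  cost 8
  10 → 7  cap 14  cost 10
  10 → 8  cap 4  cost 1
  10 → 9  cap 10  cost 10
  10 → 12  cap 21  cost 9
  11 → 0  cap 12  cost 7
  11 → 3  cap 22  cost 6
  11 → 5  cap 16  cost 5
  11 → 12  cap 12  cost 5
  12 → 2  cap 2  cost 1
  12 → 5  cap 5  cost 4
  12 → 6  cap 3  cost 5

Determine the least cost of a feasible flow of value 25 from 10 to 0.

shortest-cost path #1: 10→8→7→0 push 3 @ unit cost 9 (adds 27)
shortest-cost path #2: 10→8→4→0 push 1 @ unit cost 12 (adds 12)
shortest-cost path #3: 10→3→0 push 5 @ unit cost 16 (adds 80)
shortest-cost path #4: 10→7→8→4→0 push 3 @ unit cost 17 (adds 51)
shortest-cost path #5: 10→3→6→4→0 push 1 @ unit cost 18 (adds 18)
shortest-cost path #6: 10→12→6→4→0 push 3 @ unit cost 22 (adds 66)
shortest-cost path #7: 10→9→4→0 push 6 @ unit cost 27 (adds 162)
shortest-cost path #8: 10→12→5→1→0 push 2 @ unit cost 29 (adds 58)
shortest-cost path #9: 10→9→4→6→11→0 push 1 @ unit cost 33 (adds 33)
total cost = 507

Minimum cost for 25 units: 507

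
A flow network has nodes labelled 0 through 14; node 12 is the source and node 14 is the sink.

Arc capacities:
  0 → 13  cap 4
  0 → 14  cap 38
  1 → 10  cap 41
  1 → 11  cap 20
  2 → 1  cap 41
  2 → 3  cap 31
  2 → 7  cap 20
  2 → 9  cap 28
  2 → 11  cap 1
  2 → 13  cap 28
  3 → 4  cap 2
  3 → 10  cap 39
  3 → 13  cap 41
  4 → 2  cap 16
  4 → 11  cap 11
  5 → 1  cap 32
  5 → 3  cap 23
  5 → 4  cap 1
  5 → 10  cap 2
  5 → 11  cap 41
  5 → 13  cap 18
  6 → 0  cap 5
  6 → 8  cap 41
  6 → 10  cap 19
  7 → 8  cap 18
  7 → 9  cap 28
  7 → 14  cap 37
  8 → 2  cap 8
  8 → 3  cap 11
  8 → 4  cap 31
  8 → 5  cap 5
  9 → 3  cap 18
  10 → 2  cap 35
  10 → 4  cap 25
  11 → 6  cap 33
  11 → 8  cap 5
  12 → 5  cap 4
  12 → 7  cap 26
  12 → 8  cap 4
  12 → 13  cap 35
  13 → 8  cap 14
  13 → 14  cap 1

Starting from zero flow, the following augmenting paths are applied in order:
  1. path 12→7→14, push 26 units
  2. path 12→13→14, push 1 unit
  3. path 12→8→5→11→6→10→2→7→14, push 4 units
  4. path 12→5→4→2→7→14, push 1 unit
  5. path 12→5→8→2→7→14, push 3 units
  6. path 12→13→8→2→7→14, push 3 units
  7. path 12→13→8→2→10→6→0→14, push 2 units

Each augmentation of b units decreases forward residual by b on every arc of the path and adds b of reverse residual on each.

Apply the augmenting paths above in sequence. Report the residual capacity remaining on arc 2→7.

Residual capacity of (2,7): 9

after path 1 (12→7→14, push 26): res(2,7)=20
after path 2 (12→13→14, push 1): res(2,7)=20
after path 3 (12→8→5→11→6→10→2→7→14, push 4): res(2,7)=16
after path 4 (12→5→4→2→7→14, push 1): res(2,7)=15
after path 5 (12→5→8→2→7→14, push 3): res(2,7)=12
after path 6 (12→13→8→2→7→14, push 3): res(2,7)=9
after path 7 (12→13→8→2→10→6→0→14, push 2): res(2,7)=9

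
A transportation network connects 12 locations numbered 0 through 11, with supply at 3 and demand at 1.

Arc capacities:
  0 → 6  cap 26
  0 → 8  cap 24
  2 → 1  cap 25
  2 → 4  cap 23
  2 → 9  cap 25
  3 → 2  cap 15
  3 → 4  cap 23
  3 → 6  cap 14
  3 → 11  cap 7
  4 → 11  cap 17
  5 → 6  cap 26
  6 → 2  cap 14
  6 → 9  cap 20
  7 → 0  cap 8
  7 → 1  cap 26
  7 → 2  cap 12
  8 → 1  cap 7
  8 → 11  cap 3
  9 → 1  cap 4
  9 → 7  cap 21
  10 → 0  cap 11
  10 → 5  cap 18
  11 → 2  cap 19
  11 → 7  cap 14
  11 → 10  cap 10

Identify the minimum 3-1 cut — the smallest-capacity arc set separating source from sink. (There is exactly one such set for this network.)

Min-cut arcs: {(3,2), (3,6), (3,11), (4,11)} (total capacity 53)

augment #1: 3→2→1 push 15
augment #2: 3→6→2→1 push 10
augment #3: 3→6→9→1 push 4
augment #4: 3→11→7→1 push 7
augment #5: 3→4→11→7→1 push 7
augment #6: 3→4→11→2→9→7→1 push 10
max flow = 53; residual-reachable set from 3 gives S-side
cut edges (S→T): {(3,2), (3,6), (3,11), (4,11)} total cap 53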